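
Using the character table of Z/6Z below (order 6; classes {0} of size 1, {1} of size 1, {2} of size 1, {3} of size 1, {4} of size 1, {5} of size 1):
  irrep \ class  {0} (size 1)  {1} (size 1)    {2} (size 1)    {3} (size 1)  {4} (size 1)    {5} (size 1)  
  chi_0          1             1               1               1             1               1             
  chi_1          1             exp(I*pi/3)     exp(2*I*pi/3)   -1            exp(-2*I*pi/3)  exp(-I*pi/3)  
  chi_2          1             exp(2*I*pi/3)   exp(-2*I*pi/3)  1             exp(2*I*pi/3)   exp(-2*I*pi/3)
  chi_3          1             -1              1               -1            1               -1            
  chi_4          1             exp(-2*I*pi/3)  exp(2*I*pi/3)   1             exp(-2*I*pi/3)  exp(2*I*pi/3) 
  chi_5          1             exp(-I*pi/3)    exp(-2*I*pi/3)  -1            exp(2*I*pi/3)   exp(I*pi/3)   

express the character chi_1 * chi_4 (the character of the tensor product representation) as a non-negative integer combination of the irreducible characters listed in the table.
chi_1 tensor chi_4 = chi_5 (all other irreducibles have multiplicity 0).

Why: The character of a tensor product is the pointwise product (chi_1 * chi_4)(C) = chi_1(C) * chi_4(C):
  {0}: (1)*(1), {1}: (exp(I*pi/3))*(exp(-2*I*pi/3)), {2}: (exp(2*I*pi/3))*(exp(2*I*pi/3)), {3}: (-1)*(1), {4}: (exp(-2*I*pi/3))*(exp(-2*I*pi/3)), {5}: (exp(-I*pi/3))*(exp(2*I*pi/3))
so (chi_1 * chi_4) takes values
  {0} -> 1, {1} -> exp(-I*pi/3), {2} -> exp(-2*I*pi/3), {3} -> -1, {4} -> exp(2*I*pi/3), {5} -> exp(I*pi/3).
Now take the inner product of this character with each irreducible chi from the table, <chi_1*chi_4, chi> = (1/6) sum_C |C| (chi_1*chi_4)(C) conj(chi(C)):
  <chi_1*chi_4, chi_0> = (1/6)[1*(1)*conj(1) + 1*(exp(-I*pi/3))*conj(1) + 1*(exp(-2*I*pi/3))*conj(1) + 1*(-1)*conj(1) + 1*(exp(2*I*pi/3))*conj(1) + 1*(exp(I*pi/3))*conj(1)]
      = (1/6)[(1) + (exp(-I*pi/3)) + (exp(-2*I*pi/3)) + (-1) + (exp(2*I*pi/3)) + (exp(I*pi/3))] = 0/6 = 0
  <chi_1*chi_4, chi_1> = (1/6)[1*(1)*conj(1) + 1*(exp(-I*pi/3))*conj(exp(I*pi/3)) + 1*(exp(-2*I*pi/3))*conj(exp(2*I*pi/3)) + 1*(-1)*conj(-1) + 1*(exp(2*I*pi/3))*conj(exp(-2*I*pi/3)) + 1*(exp(I*pi/3))*conj(exp(-I*pi/3))]
      = (1/6)[(1) + (exp(-2*I*pi/3)) + (exp(2*I*pi/3)) + (1) + (exp(-2*I*pi/3)) + (exp(2*I*pi/3))] = 0/6 = 0
  <chi_1*chi_4, chi_2> = (1/6)[1*(1)*conj(1) + 1*(exp(-I*pi/3))*conj(exp(2*I*pi/3)) + 1*(exp(-2*I*pi/3))*conj(exp(-2*I*pi/3)) + 1*(-1)*conj(1) + 1*(exp(2*I*pi/3))*conj(exp(2*I*pi/3)) + 1*(exp(I*pi/3))*conj(exp(-2*I*pi/3))]
      = (1/6)[(1) + (-1) + (1) + (-1) + (1) + (-1)] = 0/6 = 0
  <chi_1*chi_4, chi_3> = (1/6)[1*(1)*conj(1) + 1*(exp(-I*pi/3))*conj(-1) + 1*(exp(-2*I*pi/3))*conj(1) + 1*(-1)*conj(-1) + 1*(exp(2*I*pi/3))*conj(1) + 1*(exp(I*pi/3))*conj(-1)]
      = (1/6)[(1) + (-exp(-I*pi/3)) + (exp(-2*I*pi/3)) + (1) + (exp(2*I*pi/3)) + (-exp(I*pi/3))] = 0/6 = 0
  <chi_1*chi_4, chi_4> = (1/6)[1*(1)*conj(1) + 1*(exp(-I*pi/3))*conj(exp(-2*I*pi/3)) + 1*(exp(-2*I*pi/3))*conj(exp(2*I*pi/3)) + 1*(-1)*conj(1) + 1*(exp(2*I*pi/3))*conj(exp(-2*I*pi/3)) + 1*(exp(I*pi/3))*conj(exp(2*I*pi/3))]
      = (1/6)[(1) + (exp(I*pi/3)) + (exp(2*I*pi/3)) + (-1) + (exp(-2*I*pi/3)) + (exp(-I*pi/3))] = 0/6 = 0
  <chi_1*chi_4, chi_5> = (1/6)[1*(1)*conj(1) + 1*(exp(-I*pi/3))*conj(exp(-I*pi/3)) + 1*(exp(-2*I*pi/3))*conj(exp(-2*I*pi/3)) + 1*(-1)*conj(-1) + 1*(exp(2*I*pi/3))*conj(exp(2*I*pi/3)) + 1*(exp(I*pi/3))*conj(exp(I*pi/3))]
      = (1/6)[(1) + (1) + (1) + (1) + (1) + (1)] = 6/6 = 1
(Exp terms are combined using exp(i*s)*conj(exp(i*t)) = exp(i*(s-t)), and sums of them are collapsed using the identity that for every m > 1 the m distinct m-th roots of unity sum to 0, e.g. 1 + exp(2*I*pi/3) + exp(-2*I*pi/3) = 0.)
Hence the multiplicities are chi_5: 1. Dimension check: dim(chi_1)*dim(chi_4) = 1*1 = 1 and sum (mult * dim) = 1*1 = 1.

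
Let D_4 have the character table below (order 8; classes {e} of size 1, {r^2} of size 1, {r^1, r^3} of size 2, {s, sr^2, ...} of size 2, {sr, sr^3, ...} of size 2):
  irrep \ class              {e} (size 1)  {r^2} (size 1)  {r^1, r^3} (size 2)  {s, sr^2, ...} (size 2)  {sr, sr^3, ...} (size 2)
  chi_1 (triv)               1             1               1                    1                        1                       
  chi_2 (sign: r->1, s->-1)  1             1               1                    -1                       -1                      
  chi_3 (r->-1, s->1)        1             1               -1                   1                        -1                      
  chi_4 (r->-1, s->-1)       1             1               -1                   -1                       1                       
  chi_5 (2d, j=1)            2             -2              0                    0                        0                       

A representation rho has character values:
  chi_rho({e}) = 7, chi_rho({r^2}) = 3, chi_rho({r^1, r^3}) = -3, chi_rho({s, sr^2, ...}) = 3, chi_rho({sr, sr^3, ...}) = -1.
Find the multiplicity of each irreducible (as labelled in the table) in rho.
Multiplicities: chi_1: 1, chi_2: 0, chi_3: 3, chi_4: 1, chi_5: 1.

Reasoning: Use <chi_rho, chi> = (1/|G|) sum_C |C| * chi_rho(C) * conj(chi(C)) with |G| = 8 for each irreducible chi in the table:
  <chi_rho, chi_1> = (1/8)[1*(7)*conj(1) + 1*(3)*conj(1) + 2*(-3)*conj(1) + 2*(3)*conj(1) + 2*(-1)*conj(1)]
      = (1/8)[(7) + (3) + (-6) + (6) + (-2)] = 8/8 = 1
  <chi_rho, chi_2> = (1/8)[1*(7)*conj(1) + 1*(3)*conj(1) + 2*(-3)*conj(1) + 2*(3)*conj(-1) + 2*(-1)*conj(-1)]
      = (1/8)[(7) + (3) + (-6) + (-6) + (2)] = 0/8 = 0
  <chi_rho, chi_3> = (1/8)[1*(7)*conj(1) + 1*(3)*conj(1) + 2*(-3)*conj(-1) + 2*(3)*conj(1) + 2*(-1)*conj(-1)]
      = (1/8)[(7) + (3) + (6) + (6) + (2)] = 24/8 = 3
  <chi_rho, chi_4> = (1/8)[1*(7)*conj(1) + 1*(3)*conj(1) + 2*(-3)*conj(-1) + 2*(3)*conj(-1) + 2*(-1)*conj(1)]
      = (1/8)[(7) + (3) + (6) + (-6) + (-2)] = 8/8 = 1
  <chi_rho, chi_5> = (1/8)[1*(7)*conj(2) + 1*(3)*conj(-2) + 2*(-3)*conj(0) + 2*(3)*conj(0) + 2*(-1)*conj(0)]
      = (1/8)[(14) + (-6) + (0) + (0) + (0)] = 8/8 = 1
Dimension check: dim(rho) = sum (mult * dim) = 1*1 + 0*1 + 3*1 + 1*1 + 1*2 = 7 = chi_rho(e) = 7.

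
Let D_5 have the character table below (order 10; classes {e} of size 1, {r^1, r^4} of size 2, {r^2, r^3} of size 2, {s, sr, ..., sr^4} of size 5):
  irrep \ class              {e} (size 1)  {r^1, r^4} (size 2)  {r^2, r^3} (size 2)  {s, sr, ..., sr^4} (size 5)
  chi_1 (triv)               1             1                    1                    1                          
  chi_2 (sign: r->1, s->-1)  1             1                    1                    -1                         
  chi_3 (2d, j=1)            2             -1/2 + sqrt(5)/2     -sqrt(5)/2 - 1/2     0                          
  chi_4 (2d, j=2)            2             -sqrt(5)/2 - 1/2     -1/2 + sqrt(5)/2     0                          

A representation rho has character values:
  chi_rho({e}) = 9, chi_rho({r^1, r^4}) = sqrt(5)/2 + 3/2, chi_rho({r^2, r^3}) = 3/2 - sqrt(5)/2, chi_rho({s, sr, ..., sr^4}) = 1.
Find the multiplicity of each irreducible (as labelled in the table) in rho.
Multiplicities: chi_1: 2, chi_2: 1, chi_3: 2, chi_4: 1.

Use <chi_rho, chi> = (1/|G|) sum_C |C| * chi_rho(C) * conj(chi(C)) with |G| = 10 for each irreducible chi in the table:
  <chi_rho, chi_1> = (1/10)[1*(9)*conj(1) + 2*(sqrt(5)/2 + 3/2)*conj(1) + 2*(3/2 - sqrt(5)/2)*conj(1) + 5*(1)*conj(1)]
      = (1/10)[(9) + (sqrt(5) + 3) + (3 - sqrt(5)) + (5)] = 20/10 = 2
  <chi_rho, chi_2> = (1/10)[1*(9)*conj(1) + 2*(sqrt(5)/2 + 3/2)*conj(1) + 2*(3/2 - sqrt(5)/2)*conj(1) + 5*(1)*conj(-1)]
      = (1/10)[(9) + (sqrt(5) + 3) + (3 - sqrt(5)) + (-5)] = 10/10 = 1
  <chi_rho, chi_3> = (1/10)[1*(9)*conj(2) + 2*(sqrt(5)/2 + 3/2)*conj(-1/2 + sqrt(5)/2) + 2*(3/2 - sqrt(5)/2)*conj(-sqrt(5)/2 - 1/2) + 5*(1)*conj(0)]
      = (1/10)[(18) + (1 + sqrt(5)) + (1 - sqrt(5)) + (0)] = 20/10 = 2
  <chi_rho, chi_4> = (1/10)[1*(9)*conj(2) + 2*(sqrt(5)/2 + 3/2)*conj(-sqrt(5)/2 - 1/2) + 2*(3/2 - sqrt(5)/2)*conj(-1/2 + sqrt(5)/2) + 5*(1)*conj(0)]
      = (1/10)[(18) + (-2*sqrt(5) - 4) + (-4 + 2*sqrt(5)) + (0)] = 10/10 = 1
Dimension check: dim(rho) = sum (mult * dim) = 2*1 + 1*1 + 2*2 + 1*2 = 9 = chi_rho(e) = 9.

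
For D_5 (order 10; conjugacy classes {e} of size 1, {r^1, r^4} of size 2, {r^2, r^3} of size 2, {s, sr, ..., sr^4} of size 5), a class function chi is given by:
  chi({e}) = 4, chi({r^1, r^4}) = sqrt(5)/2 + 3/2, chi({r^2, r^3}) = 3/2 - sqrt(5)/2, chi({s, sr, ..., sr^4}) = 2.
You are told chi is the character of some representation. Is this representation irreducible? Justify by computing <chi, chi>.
Not irreducible (reducible): <chi, chi> = 5 > 1.

Argument: <chi, chi> = (1/|G|) sum_C |C| * |chi(C)|^2 = (1/10)[1*|4|^2 + 2*|sqrt(5)/2 + 3/2|^2 + 2*|3/2 - sqrt(5)/2|^2 + 5*|2|^2]
  = (1/10)[(16) + (3*sqrt(5) + 7) + (7 - 3*sqrt(5)) + (20)] = 50/10 = 5.
A character is irreducible iff <chi, chi> = 1, so this representation is reducible.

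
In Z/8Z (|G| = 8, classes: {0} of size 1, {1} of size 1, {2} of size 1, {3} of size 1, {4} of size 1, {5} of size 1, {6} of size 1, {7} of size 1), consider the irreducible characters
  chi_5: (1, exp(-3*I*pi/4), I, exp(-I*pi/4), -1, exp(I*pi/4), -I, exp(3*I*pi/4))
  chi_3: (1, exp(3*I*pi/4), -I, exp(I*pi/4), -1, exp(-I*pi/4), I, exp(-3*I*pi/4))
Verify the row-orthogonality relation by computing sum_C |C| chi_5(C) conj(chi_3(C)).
Sum = 0; so <chi_5, chi_3> = 0 (distinct irreducibles are orthogonal).

Derivation: Compute term by term over conjugacy classes (|C| * chi_5(C) * conj(chi_3(C))):
  1*(1)*conj(1) + 1*(exp(-3*I*pi/4))*conj(exp(3*I*pi/4)) + 1*(I)*conj(-I) + 1*(exp(-I*pi/4))*conj(exp(I*pi/4)) + 1*(-1)*conj(-1) + 1*(exp(I*pi/4))*conj(exp(-I*pi/4)) + 1*(-I)*conj(I) + 1*(exp(3*I*pi/4))*conj(exp(-3*I*pi/4))
  = (1) + (I) + (-1) + (-I) + (1) + (I) + (-1) + (-I)
  = 0.
(Exp terms are combined using exp(i*s)*conj(exp(i*t)) = exp(i*(s-t)), and sums of them are collapsed using the identity that for every m > 1 the m distinct m-th roots of unity sum to 0, e.g. 1 + exp(2*I*pi/3) + exp(-2*I*pi/3) = 0.)
Dividing by |G| = 8 gives 0/8 = 0, matching the row-orthogonality relation <chi_5, chi_3> = [chi_5 = chi_3].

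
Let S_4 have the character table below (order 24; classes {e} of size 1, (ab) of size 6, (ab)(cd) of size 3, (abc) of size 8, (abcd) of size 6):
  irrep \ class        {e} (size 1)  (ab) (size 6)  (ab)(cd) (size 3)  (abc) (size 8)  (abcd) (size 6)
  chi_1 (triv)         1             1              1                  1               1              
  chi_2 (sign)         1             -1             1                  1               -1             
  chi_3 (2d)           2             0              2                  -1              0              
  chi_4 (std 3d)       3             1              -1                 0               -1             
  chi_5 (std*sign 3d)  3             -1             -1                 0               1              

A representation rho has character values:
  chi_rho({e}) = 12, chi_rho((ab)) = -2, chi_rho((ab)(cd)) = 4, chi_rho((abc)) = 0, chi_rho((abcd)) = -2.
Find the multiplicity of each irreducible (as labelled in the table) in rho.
Multiplicities: chi_1: 0, chi_2: 2, chi_3: 2, chi_4: 1, chi_5: 1.

Why: Use <chi_rho, chi> = (1/|G|) sum_C |C| * chi_rho(C) * conj(chi(C)) with |G| = 24 for each irreducible chi in the table:
  <chi_rho, chi_1> = (1/24)[1*(12)*conj(1) + 6*(-2)*conj(1) + 3*(4)*conj(1) + 8*(0)*conj(1) + 6*(-2)*conj(1)]
      = (1/24)[(12) + (-12) + (12) + (0) + (-12)] = 0/24 = 0
  <chi_rho, chi_2> = (1/24)[1*(12)*conj(1) + 6*(-2)*conj(-1) + 3*(4)*conj(1) + 8*(0)*conj(1) + 6*(-2)*conj(-1)]
      = (1/24)[(12) + (12) + (12) + (0) + (12)] = 48/24 = 2
  <chi_rho, chi_3> = (1/24)[1*(12)*conj(2) + 6*(-2)*conj(0) + 3*(4)*conj(2) + 8*(0)*conj(-1) + 6*(-2)*conj(0)]
      = (1/24)[(24) + (0) + (24) + (0) + (0)] = 48/24 = 2
  <chi_rho, chi_4> = (1/24)[1*(12)*conj(3) + 6*(-2)*conj(1) + 3*(4)*conj(-1) + 8*(0)*conj(0) + 6*(-2)*conj(-1)]
      = (1/24)[(36) + (-12) + (-12) + (0) + (12)] = 24/24 = 1
  <chi_rho, chi_5> = (1/24)[1*(12)*conj(3) + 6*(-2)*conj(-1) + 3*(4)*conj(-1) + 8*(0)*conj(0) + 6*(-2)*conj(1)]
      = (1/24)[(36) + (12) + (-12) + (0) + (-12)] = 24/24 = 1
Dimension check: dim(rho) = sum (mult * dim) = 0*1 + 2*1 + 2*2 + 1*3 + 1*3 = 12 = chi_rho(e) = 12.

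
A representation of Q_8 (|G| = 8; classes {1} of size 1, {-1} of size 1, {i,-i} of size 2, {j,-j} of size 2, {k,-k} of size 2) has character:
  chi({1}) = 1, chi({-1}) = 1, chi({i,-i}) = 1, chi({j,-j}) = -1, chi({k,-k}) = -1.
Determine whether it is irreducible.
Irreducible: <chi, chi> = 1.

Reasoning: <chi, chi> = (1/|G|) sum_C |C| * |chi(C)|^2 = (1/8)[1*|1|^2 + 1*|1|^2 + 2*|1|^2 + 2*|-1|^2 + 2*|-1|^2]
  = (1/8)[(1) + (1) + (2) + (2) + (2)] = 8/8 = 1.
A character is irreducible iff <chi, chi> = 1, so this representation is irreducible.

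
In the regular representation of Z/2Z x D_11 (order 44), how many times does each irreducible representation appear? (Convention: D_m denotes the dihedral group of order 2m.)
Each irreducible V_i of dimension d_i appears with multiplicity d_i, i.e. rho_reg = (direct sum over all irreducibles V_i) d_i V_i. The irreducible dimensions for Z/2Z x D_11 are 1, 1, 1, 1, 2, 2, 2, 2, 2, 2, 2, 2, 2, 2: 4 irreducibles of dimension 1, each with multiplicity 1; 10 irreducibles of dimension 2, each with multiplicity 2. Total dimension 4*1*1 + 10*2*2 = 44 = |G|.

Proof sketch: General theorem: in the regular representation of a finite group G, each irreducible appears with multiplicity equal to its dimension. Check: dim(rho_reg) = sum d_i^2 = 1 + 1 + 1 + 1 + 4 + 4 + 4 + 4 + 4 + 4 + 4 + 4 + 4 + 4 = 44 = |G|.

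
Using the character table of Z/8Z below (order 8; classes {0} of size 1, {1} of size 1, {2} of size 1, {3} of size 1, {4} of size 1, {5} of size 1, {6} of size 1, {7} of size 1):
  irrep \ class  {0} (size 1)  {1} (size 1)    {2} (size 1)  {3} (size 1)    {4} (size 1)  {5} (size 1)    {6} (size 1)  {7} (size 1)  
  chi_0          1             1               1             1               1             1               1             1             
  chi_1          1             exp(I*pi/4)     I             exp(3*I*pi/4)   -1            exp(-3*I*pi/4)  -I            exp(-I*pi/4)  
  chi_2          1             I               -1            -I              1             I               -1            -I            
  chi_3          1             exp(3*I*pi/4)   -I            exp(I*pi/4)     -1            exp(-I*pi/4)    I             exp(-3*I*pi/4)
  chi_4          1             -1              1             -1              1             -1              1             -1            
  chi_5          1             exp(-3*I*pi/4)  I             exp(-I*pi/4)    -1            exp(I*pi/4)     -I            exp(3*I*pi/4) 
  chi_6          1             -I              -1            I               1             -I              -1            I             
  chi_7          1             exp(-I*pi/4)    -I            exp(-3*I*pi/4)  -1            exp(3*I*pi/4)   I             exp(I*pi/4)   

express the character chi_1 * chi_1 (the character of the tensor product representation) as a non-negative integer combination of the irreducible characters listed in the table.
chi_1 tensor chi_1 = chi_2 (all other irreducibles have multiplicity 0).

Reasoning: The character of a tensor product is the pointwise product (chi_1 * chi_1)(C) = chi_1(C) * chi_1(C):
  {0}: (1)*(1), {1}: (exp(I*pi/4))*(exp(I*pi/4)), {2}: (I)*(I), {3}: (exp(3*I*pi/4))*(exp(3*I*pi/4)), {4}: (-1)*(-1), {5}: (exp(-3*I*pi/4))*(exp(-3*I*pi/4)), {6}: (-I)*(-I), {7}: (exp(-I*pi/4))*(exp(-I*pi/4))
so (chi_1 * chi_1) takes values
  {0} -> 1, {1} -> I, {2} -> -1, {3} -> -I, {4} -> 1, {5} -> I, {6} -> -1, {7} -> -I.
Now take the inner product of this character with each irreducible chi from the table, <chi_1*chi_1, chi> = (1/8) sum_C |C| (chi_1*chi_1)(C) conj(chi(C)):
  <chi_1*chi_1, chi_0> = (1/8)[1*(1)*conj(1) + 1*(I)*conj(1) + 1*(-1)*conj(1) + 1*(-I)*conj(1) + 1*(1)*conj(1) + 1*(I)*conj(1) + 1*(-1)*conj(1) + 1*(-I)*conj(1)]
      = (1/8)[(1) + (I) + (-1) + (-I) + (1) + (I) + (-1) + (-I)] = 0/8 = 0
  <chi_1*chi_1, chi_1> = (1/8)[1*(1)*conj(1) + 1*(I)*conj(exp(I*pi/4)) + 1*(-1)*conj(I) + 1*(-I)*conj(exp(3*I*pi/4)) + 1*(1)*conj(-1) + 1*(I)*conj(exp(-3*I*pi/4)) + 1*(-1)*conj(-I) + 1*(-I)*conj(exp(-I*pi/4))]
      = (1/8)[(1) + (exp(I*pi/4)) + (I) + (-exp(-I*pi/4)) + (-1) + (exp(-3*I*pi/4)) + (-I) + (-exp(3*I*pi/4))] = 0/8 = 0
  <chi_1*chi_1, chi_2> = (1/8)[1*(1)*conj(1) + 1*(I)*conj(I) + 1*(-1)*conj(-1) + 1*(-I)*conj(-I) + 1*(1)*conj(1) + 1*(I)*conj(I) + 1*(-1)*conj(-1) + 1*(-I)*conj(-I)]
      = (1/8)[(1) + (1) + (1) + (1) + (1) + (1) + (1) + (1)] = 8/8 = 1
  <chi_1*chi_1, chi_3> = (1/8)[1*(1)*conj(1) + 1*(I)*conj(exp(3*I*pi/4)) + 1*(-1)*conj(-I) + 1*(-I)*conj(exp(I*pi/4)) + 1*(1)*conj(-1) + 1*(I)*conj(exp(-I*pi/4)) + 1*(-1)*conj(I) + 1*(-I)*conj(exp(-3*I*pi/4))]
      = (1/8)[(1) + (exp(-I*pi/4)) + (-I) + (-exp(I*pi/4)) + (-1) + (exp(3*I*pi/4)) + (I) + (-exp(-3*I*pi/4))] = 0/8 = 0
  <chi_1*chi_1, chi_4> = (1/8)[1*(1)*conj(1) + 1*(I)*conj(-1) + 1*(-1)*conj(1) + 1*(-I)*conj(-1) + 1*(1)*conj(1) + 1*(I)*conj(-1) + 1*(-1)*conj(1) + 1*(-I)*conj(-1)]
      = (1/8)[(1) + (-I) + (-1) + (I) + (1) + (-I) + (-1) + (I)] = 0/8 = 0
  <chi_1*chi_1, chi_5> = (1/8)[1*(1)*conj(1) + 1*(I)*conj(exp(-3*I*pi/4)) + 1*(-1)*conj(I) + 1*(-I)*conj(exp(-I*pi/4)) + 1*(1)*conj(-1) + 1*(I)*conj(exp(I*pi/4)) + 1*(-1)*conj(-I) + 1*(-I)*conj(exp(3*I*pi/4))]
      = (1/8)[(1) + (exp(-3*I*pi/4)) + (I) + (-exp(3*I*pi/4)) + (-1) + (exp(I*pi/4)) + (-I) + (-exp(-I*pi/4))] = 0/8 = 0
  <chi_1*chi_1, chi_6> = (1/8)[1*(1)*conj(1) + 1*(I)*conj(-I) + 1*(-1)*conj(-1) + 1*(-I)*conj(I) + 1*(1)*conj(1) + 1*(I)*conj(-I) + 1*(-1)*conj(-1) + 1*(-I)*conj(I)]
      = (1/8)[(1) + (-1) + (1) + (-1) + (1) + (-1) + (1) + (-1)] = 0/8 = 0
  <chi_1*chi_1, chi_7> = (1/8)[1*(1)*conj(1) + 1*(I)*conj(exp(-I*pi/4)) + 1*(-1)*conj(-I) + 1*(-I)*conj(exp(-3*I*pi/4)) + 1*(1)*conj(-1) + 1*(I)*conj(exp(3*I*pi/4)) + 1*(-1)*conj(I) + 1*(-I)*conj(exp(I*pi/4))]
      = (1/8)[(1) + (exp(3*I*pi/4)) + (-I) + (-exp(-3*I*pi/4)) + (-1) + (exp(-I*pi/4)) + (I) + (-exp(I*pi/4))] = 0/8 = 0
(Exp terms are combined using exp(i*s)*conj(exp(i*t)) = exp(i*(s-t)), and sums of them are collapsed using the identity that for every m > 1 the m distinct m-th roots of unity sum to 0, e.g. 1 + exp(2*I*pi/3) + exp(-2*I*pi/3) = 0.)
Hence the multiplicities are chi_2: 1. Dimension check: dim(chi_1)*dim(chi_1) = 1*1 = 1 and sum (mult * dim) = 1*1 = 1.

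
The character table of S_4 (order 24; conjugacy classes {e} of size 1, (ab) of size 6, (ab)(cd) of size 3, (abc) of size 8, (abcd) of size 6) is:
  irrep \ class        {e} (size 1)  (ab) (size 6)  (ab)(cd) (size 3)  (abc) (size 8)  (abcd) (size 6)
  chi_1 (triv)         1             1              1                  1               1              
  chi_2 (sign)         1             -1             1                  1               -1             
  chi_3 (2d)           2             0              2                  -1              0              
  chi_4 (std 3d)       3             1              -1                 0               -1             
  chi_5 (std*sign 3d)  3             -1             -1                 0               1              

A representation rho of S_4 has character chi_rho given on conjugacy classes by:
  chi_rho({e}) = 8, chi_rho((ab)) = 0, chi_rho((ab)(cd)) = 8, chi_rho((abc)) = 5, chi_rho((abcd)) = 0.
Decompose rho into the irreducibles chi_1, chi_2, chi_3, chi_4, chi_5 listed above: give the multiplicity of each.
Multiplicities: chi_1: 3, chi_2: 3, chi_3: 1, chi_4: 0, chi_5: 0.

Solution. Use <chi_rho, chi> = (1/|G|) sum_C |C| * chi_rho(C) * conj(chi(C)) with |G| = 24 for each irreducible chi in the table:
  <chi_rho, chi_1> = (1/24)[1*(8)*conj(1) + 6*(0)*conj(1) + 3*(8)*conj(1) + 8*(5)*conj(1) + 6*(0)*conj(1)]
      = (1/24)[(8) + (0) + (24) + (40) + (0)] = 72/24 = 3
  <chi_rho, chi_2> = (1/24)[1*(8)*conj(1) + 6*(0)*conj(-1) + 3*(8)*conj(1) + 8*(5)*conj(1) + 6*(0)*conj(-1)]
      = (1/24)[(8) + (0) + (24) + (40) + (0)] = 72/24 = 3
  <chi_rho, chi_3> = (1/24)[1*(8)*conj(2) + 6*(0)*conj(0) + 3*(8)*conj(2) + 8*(5)*conj(-1) + 6*(0)*conj(0)]
      = (1/24)[(16) + (0) + (48) + (-40) + (0)] = 24/24 = 1
  <chi_rho, chi_4> = (1/24)[1*(8)*conj(3) + 6*(0)*conj(1) + 3*(8)*conj(-1) + 8*(5)*conj(0) + 6*(0)*conj(-1)]
      = (1/24)[(24) + (0) + (-24) + (0) + (0)] = 0/24 = 0
  <chi_rho, chi_5> = (1/24)[1*(8)*conj(3) + 6*(0)*conj(-1) + 3*(8)*conj(-1) + 8*(5)*conj(0) + 6*(0)*conj(1)]
      = (1/24)[(24) + (0) + (-24) + (0) + (0)] = 0/24 = 0
Dimension check: dim(rho) = sum (mult * dim) = 3*1 + 3*1 + 1*2 + 0*3 + 0*3 = 8 = chi_rho(e) = 8.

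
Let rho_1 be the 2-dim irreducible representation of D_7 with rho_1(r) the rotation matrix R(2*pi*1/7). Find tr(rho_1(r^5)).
chi_{rho_1}(r^5) = 2*cos(2*pi*1*5/7) = -2*cos(3*pi/7)

Solution. rho_1(r^5) is rotation by angle 2*pi*1*5/7, whose trace is 2*cos(2*pi*1*5/7) = -2*cos(3*pi/7).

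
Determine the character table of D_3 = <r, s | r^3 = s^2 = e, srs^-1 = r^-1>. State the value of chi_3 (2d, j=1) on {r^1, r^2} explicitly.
Conjugacy classes: {e} of size 1, {r^1, r^2} of size 2, {s, sr, ..., sr^2} of size 3.
Character table:
  irrep \ class              {e} (size 1)  {r^1, r^2} (size 2)  {s, sr, ..., sr^2} (size 3)
  chi_1 (triv)               1             1                    1                          
  chi_2 (sign: r->1, s->-1)  1             1                    -1                         
  chi_3 (2d, j=1)            2             -1                   0                          

Spot check: chi_3 (2d, j=1) on {r^1, r^2} = -1.

Argument: D_3 has order 2*3 = 6 with 3 conjugacy classes, hence 3 irreducibles. Sum of squared dims 1 + 1 + 4 = 6 = |G|. Linear characters come from the abelianisation; the 2-dimensional irreps have character r^k -> 2*cos(2*pi*j*k/3), reflections -> 0.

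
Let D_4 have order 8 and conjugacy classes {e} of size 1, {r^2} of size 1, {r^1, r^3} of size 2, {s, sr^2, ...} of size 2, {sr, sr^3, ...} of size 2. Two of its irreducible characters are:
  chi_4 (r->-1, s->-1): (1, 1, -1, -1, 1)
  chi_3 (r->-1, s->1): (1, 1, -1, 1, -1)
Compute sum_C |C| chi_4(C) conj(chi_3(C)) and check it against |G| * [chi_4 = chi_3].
Sum = 0; so <chi_4, chi_3> = 0 (distinct irreducibles are orthogonal).

Solution. Compute term by term over conjugacy classes (|C| * chi_4(C) * conj(chi_3(C))):
  1*(1)*conj(1) + 1*(1)*conj(1) + 2*(-1)*conj(-1) + 2*(-1)*conj(1) + 2*(1)*conj(-1)
  = (1) + (1) + (2) + (-2) + (-2)
  = 0.
Dividing by |G| = 8 gives 0/8 = 0, matching the row-orthogonality relation <chi_4, chi_3> = [chi_4 = chi_3].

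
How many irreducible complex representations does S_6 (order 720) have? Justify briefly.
11

Explanation: The number of irreducible complex representations of a finite group equals its number of conjugacy classes. Conjugacy classes in S_6 correspond to cycle types, i.e. partitions of 6; there are p(6) = 11 of them, so S_6 (order 720) has exactly 11 irreducible complex representations.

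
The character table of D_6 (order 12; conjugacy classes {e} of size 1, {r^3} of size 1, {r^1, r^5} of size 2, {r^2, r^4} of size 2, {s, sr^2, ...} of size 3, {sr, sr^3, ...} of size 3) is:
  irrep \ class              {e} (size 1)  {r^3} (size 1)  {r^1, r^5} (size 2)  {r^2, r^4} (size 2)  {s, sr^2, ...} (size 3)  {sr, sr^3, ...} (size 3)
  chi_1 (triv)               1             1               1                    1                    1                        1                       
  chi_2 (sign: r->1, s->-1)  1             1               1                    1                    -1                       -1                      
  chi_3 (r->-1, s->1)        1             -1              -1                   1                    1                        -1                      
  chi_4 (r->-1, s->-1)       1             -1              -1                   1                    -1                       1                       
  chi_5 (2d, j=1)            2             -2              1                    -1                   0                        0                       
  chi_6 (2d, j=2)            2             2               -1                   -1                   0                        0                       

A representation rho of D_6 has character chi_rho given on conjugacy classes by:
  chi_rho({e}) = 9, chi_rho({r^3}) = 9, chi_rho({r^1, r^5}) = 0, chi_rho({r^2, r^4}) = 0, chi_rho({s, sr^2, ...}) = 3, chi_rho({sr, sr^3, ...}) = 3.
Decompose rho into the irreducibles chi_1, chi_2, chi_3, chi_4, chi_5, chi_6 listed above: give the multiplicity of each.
Multiplicities: chi_1: 3, chi_2: 0, chi_3: 0, chi_4: 0, chi_5: 0, chi_6: 3.

Derivation: Use <chi_rho, chi> = (1/|G|) sum_C |C| * chi_rho(C) * conj(chi(C)) with |G| = 12 for each irreducible chi in the table:
  <chi_rho, chi_1> = (1/12)[1*(9)*conj(1) + 1*(9)*conj(1) + 2*(0)*conj(1) + 2*(0)*conj(1) + 3*(3)*conj(1) + 3*(3)*conj(1)]
      = (1/12)[(9) + (9) + (0) + (0) + (9) + (9)] = 36/12 = 3
  <chi_rho, chi_2> = (1/12)[1*(9)*conj(1) + 1*(9)*conj(1) + 2*(0)*conj(1) + 2*(0)*conj(1) + 3*(3)*conj(-1) + 3*(3)*conj(-1)]
      = (1/12)[(9) + (9) + (0) + (0) + (-9) + (-9)] = 0/12 = 0
  <chi_rho, chi_3> = (1/12)[1*(9)*conj(1) + 1*(9)*conj(-1) + 2*(0)*conj(-1) + 2*(0)*conj(1) + 3*(3)*conj(1) + 3*(3)*conj(-1)]
      = (1/12)[(9) + (-9) + (0) + (0) + (9) + (-9)] = 0/12 = 0
  <chi_rho, chi_4> = (1/12)[1*(9)*conj(1) + 1*(9)*conj(-1) + 2*(0)*conj(-1) + 2*(0)*conj(1) + 3*(3)*conj(-1) + 3*(3)*conj(1)]
      = (1/12)[(9) + (-9) + (0) + (0) + (-9) + (9)] = 0/12 = 0
  <chi_rho, chi_5> = (1/12)[1*(9)*conj(2) + 1*(9)*conj(-2) + 2*(0)*conj(1) + 2*(0)*conj(-1) + 3*(3)*conj(0) + 3*(3)*conj(0)]
      = (1/12)[(18) + (-18) + (0) + (0) + (0) + (0)] = 0/12 = 0
  <chi_rho, chi_6> = (1/12)[1*(9)*conj(2) + 1*(9)*conj(2) + 2*(0)*conj(-1) + 2*(0)*conj(-1) + 3*(3)*conj(0) + 3*(3)*conj(0)]
      = (1/12)[(18) + (18) + (0) + (0) + (0) + (0)] = 36/12 = 3
Dimension check: dim(rho) = sum (mult * dim) = 3*1 + 0*1 + 0*1 + 0*1 + 0*2 + 3*2 = 9 = chi_rho(e) = 9.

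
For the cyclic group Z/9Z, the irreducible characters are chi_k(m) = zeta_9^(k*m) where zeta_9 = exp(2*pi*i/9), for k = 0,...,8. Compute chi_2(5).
chi_2(5) = zeta_9^10 = exp(2*I*pi/9)

Why: chi_2(5) = zeta_9^(2*5) = zeta_9^10. Since zeta_9^9 = 1, this equals zeta_9^1 = exp(2*pi*i*1/9) = exp(2*I*pi/9).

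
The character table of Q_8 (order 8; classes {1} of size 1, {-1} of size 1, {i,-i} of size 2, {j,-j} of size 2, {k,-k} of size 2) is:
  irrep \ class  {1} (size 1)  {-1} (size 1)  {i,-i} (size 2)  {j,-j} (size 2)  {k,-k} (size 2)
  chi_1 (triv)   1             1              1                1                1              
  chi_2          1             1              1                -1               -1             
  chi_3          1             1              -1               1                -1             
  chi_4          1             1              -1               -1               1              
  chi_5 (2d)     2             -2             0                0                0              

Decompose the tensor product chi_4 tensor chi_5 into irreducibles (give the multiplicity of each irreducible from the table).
chi_4 tensor chi_5 = chi_5 (all other irreducibles have multiplicity 0).

Details: The character of a tensor product is the pointwise product (chi_4 * chi_5)(C) = chi_4(C) * chi_5(C):
  {1}: (1)*(2), {-1}: (1)*(-2), {i,-i}: (-1)*(0), {j,-j}: (-1)*(0), {k,-k}: (1)*(0)
so (chi_4 * chi_5) takes values
  {1} -> 2, {-1} -> -2, {i,-i} -> 0, {j,-j} -> 0, {k,-k} -> 0.
Now take the inner product of this character with each irreducible chi from the table, <chi_4*chi_5, chi> = (1/8) sum_C |C| (chi_4*chi_5)(C) conj(chi(C)):
  <chi_4*chi_5, chi_1> = (1/8)[1*(2)*conj(1) + 1*(-2)*conj(1) + 2*(0)*conj(1) + 2*(0)*conj(1) + 2*(0)*conj(1)]
      = (1/8)[(2) + (-2) + (0) + (0) + (0)] = 0/8 = 0
  <chi_4*chi_5, chi_2> = (1/8)[1*(2)*conj(1) + 1*(-2)*conj(1) + 2*(0)*conj(1) + 2*(0)*conj(-1) + 2*(0)*conj(-1)]
      = (1/8)[(2) + (-2) + (0) + (0) + (0)] = 0/8 = 0
  <chi_4*chi_5, chi_3> = (1/8)[1*(2)*conj(1) + 1*(-2)*conj(1) + 2*(0)*conj(-1) + 2*(0)*conj(1) + 2*(0)*conj(-1)]
      = (1/8)[(2) + (-2) + (0) + (0) + (0)] = 0/8 = 0
  <chi_4*chi_5, chi_4> = (1/8)[1*(2)*conj(1) + 1*(-2)*conj(1) + 2*(0)*conj(-1) + 2*(0)*conj(-1) + 2*(0)*conj(1)]
      = (1/8)[(2) + (-2) + (0) + (0) + (0)] = 0/8 = 0
  <chi_4*chi_5, chi_5> = (1/8)[1*(2)*conj(2) + 1*(-2)*conj(-2) + 2*(0)*conj(0) + 2*(0)*conj(0) + 2*(0)*conj(0)]
      = (1/8)[(4) + (4) + (0) + (0) + (0)] = 8/8 = 1
Hence the multiplicities are chi_5: 1. Dimension check: dim(chi_4)*dim(chi_5) = 1*2 = 2 and sum (mult * dim) = 1*2 = 2.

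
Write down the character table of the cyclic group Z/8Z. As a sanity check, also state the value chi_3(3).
Character table of Z/8Z (irreps indexed chi_0,...,chi_7 with chi_k(m) = zeta_8^(k*m), zeta_8 = exp(2*pi*i/8)):
  irrep \ class  {0} (size 1)  {1} (size 1)    {2} (size 1)  {3} (size 1)    {4} (size 1)  {5} (size 1)    {6} (size 1)  {7} (size 1)  
  chi_0          1             1               1             1               1             1               1             1             
  chi_1          1             exp(I*pi/4)     I             exp(3*I*pi/4)   -1            exp(-3*I*pi/4)  -I            exp(-I*pi/4)  
  chi_2          1             I               -1            -I              1             I               -1            -I            
  chi_3          1             exp(3*I*pi/4)   -I            exp(I*pi/4)     -1            exp(-I*pi/4)    I             exp(-3*I*pi/4)
  chi_4          1             -1              1             -1              1             -1              1             -1            
  chi_5          1             exp(-3*I*pi/4)  I             exp(-I*pi/4)    -1            exp(I*pi/4)     -I            exp(3*I*pi/4) 
  chi_6          1             -I              -1            I               1             -I              -1            I             
  chi_7          1             exp(-I*pi/4)    -I            exp(-3*I*pi/4)  -1            exp(3*I*pi/4)   I             exp(I*pi/4)   

Spot check: chi_3(3) = zeta_8^(3*3) = zeta_8^9 = exp(I*pi/4).

Proof sketch: Z/8Z is abelian, so all 8 irreducible complex representations are 1-dimensional. They are given by chi_k(m) = zeta_8^(k*m) for k = 0,...,7. Row orthogonality: sum_m chi_k(m) conj(chi_l(m)) = 8 * [k = l].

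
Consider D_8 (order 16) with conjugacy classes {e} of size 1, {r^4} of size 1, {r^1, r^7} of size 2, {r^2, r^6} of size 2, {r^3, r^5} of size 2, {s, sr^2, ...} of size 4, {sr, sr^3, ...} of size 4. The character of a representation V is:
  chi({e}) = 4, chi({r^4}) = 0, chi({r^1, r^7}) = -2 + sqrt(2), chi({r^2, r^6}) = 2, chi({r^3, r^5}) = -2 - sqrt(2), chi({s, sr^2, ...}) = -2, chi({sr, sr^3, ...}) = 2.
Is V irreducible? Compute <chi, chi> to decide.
Not irreducible (reducible): <chi, chi> = 5 > 1.

Justification: <chi, chi> = (1/|G|) sum_C |C| * |chi(C)|^2 = (1/16)[1*|4|^2 + 1*|0|^2 + 2*|-2 + sqrt(2)|^2 + 2*|2|^2 + 2*|-2 - sqrt(2)|^2 + 4*|-2|^2 + 4*|2|^2]
  = (1/16)[(16) + (0) + (12 - 8*sqrt(2)) + (8) + (8*sqrt(2) + 12) + (16) + (16)] = 80/16 = 5.
A character is irreducible iff <chi, chi> = 1, so this representation is reducible.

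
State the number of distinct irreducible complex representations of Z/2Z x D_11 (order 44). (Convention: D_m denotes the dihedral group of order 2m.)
14

Reasoning: The number of irreducible complex representations of a finite group equals its number of conjugacy classes. For a direct product, #classes(G x H) = #classes(G) * #classes(H). Z/2Z has 2 classes (abelian), D_11 has 7 classes, so 2 * 7 = 14, so Z/2Z x D_11 (order 44) has exactly 14 irreducible complex representations.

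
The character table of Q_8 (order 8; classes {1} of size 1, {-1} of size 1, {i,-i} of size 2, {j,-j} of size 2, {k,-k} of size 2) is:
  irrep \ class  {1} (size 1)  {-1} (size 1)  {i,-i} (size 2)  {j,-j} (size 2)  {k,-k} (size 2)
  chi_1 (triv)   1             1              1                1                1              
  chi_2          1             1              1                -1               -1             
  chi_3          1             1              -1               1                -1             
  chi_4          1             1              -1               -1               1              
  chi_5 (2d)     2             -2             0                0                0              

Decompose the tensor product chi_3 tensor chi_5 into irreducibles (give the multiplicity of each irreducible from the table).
chi_3 tensor chi_5 = chi_5 (all other irreducibles have multiplicity 0).

Working: The character of a tensor product is the pointwise product (chi_3 * chi_5)(C) = chi_3(C) * chi_5(C):
  {1}: (1)*(2), {-1}: (1)*(-2), {i,-i}: (-1)*(0), {j,-j}: (1)*(0), {k,-k}: (-1)*(0)
so (chi_3 * chi_5) takes values
  {1} -> 2, {-1} -> -2, {i,-i} -> 0, {j,-j} -> 0, {k,-k} -> 0.
Now take the inner product of this character with each irreducible chi from the table, <chi_3*chi_5, chi> = (1/8) sum_C |C| (chi_3*chi_5)(C) conj(chi(C)):
  <chi_3*chi_5, chi_1> = (1/8)[1*(2)*conj(1) + 1*(-2)*conj(1) + 2*(0)*conj(1) + 2*(0)*conj(1) + 2*(0)*conj(1)]
      = (1/8)[(2) + (-2) + (0) + (0) + (0)] = 0/8 = 0
  <chi_3*chi_5, chi_2> = (1/8)[1*(2)*conj(1) + 1*(-2)*conj(1) + 2*(0)*conj(1) + 2*(0)*conj(-1) + 2*(0)*conj(-1)]
      = (1/8)[(2) + (-2) + (0) + (0) + (0)] = 0/8 = 0
  <chi_3*chi_5, chi_3> = (1/8)[1*(2)*conj(1) + 1*(-2)*conj(1) + 2*(0)*conj(-1) + 2*(0)*conj(1) + 2*(0)*conj(-1)]
      = (1/8)[(2) + (-2) + (0) + (0) + (0)] = 0/8 = 0
  <chi_3*chi_5, chi_4> = (1/8)[1*(2)*conj(1) + 1*(-2)*conj(1) + 2*(0)*conj(-1) + 2*(0)*conj(-1) + 2*(0)*conj(1)]
      = (1/8)[(2) + (-2) + (0) + (0) + (0)] = 0/8 = 0
  <chi_3*chi_5, chi_5> = (1/8)[1*(2)*conj(2) + 1*(-2)*conj(-2) + 2*(0)*conj(0) + 2*(0)*conj(0) + 2*(0)*conj(0)]
      = (1/8)[(4) + (4) + (0) + (0) + (0)] = 8/8 = 1
Hence the multiplicities are chi_5: 1. Dimension check: dim(chi_3)*dim(chi_5) = 1*2 = 2 and sum (mult * dim) = 1*2 = 2.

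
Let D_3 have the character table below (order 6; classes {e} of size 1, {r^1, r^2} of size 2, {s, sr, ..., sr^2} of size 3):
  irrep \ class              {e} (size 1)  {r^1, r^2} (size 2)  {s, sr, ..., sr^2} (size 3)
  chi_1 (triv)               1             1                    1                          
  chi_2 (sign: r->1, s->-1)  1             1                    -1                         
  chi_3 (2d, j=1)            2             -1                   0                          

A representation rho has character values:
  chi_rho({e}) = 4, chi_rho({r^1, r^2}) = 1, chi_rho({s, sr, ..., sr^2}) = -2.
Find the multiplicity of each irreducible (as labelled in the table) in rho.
Multiplicities: chi_1: 0, chi_2: 2, chi_3: 1.

Derivation: Use <chi_rho, chi> = (1/|G|) sum_C |C| * chi_rho(C) * conj(chi(C)) with |G| = 6 for each irreducible chi in the table:
  <chi_rho, chi_1> = (1/6)[1*(4)*conj(1) + 2*(1)*conj(1) + 3*(-2)*conj(1)]
      = (1/6)[(4) + (2) + (-6)] = 0/6 = 0
  <chi_rho, chi_2> = (1/6)[1*(4)*conj(1) + 2*(1)*conj(1) + 3*(-2)*conj(-1)]
      = (1/6)[(4) + (2) + (6)] = 12/6 = 2
  <chi_rho, chi_3> = (1/6)[1*(4)*conj(2) + 2*(1)*conj(-1) + 3*(-2)*conj(0)]
      = (1/6)[(8) + (-2) + (0)] = 6/6 = 1
Dimension check: dim(rho) = sum (mult * dim) = 0*1 + 2*1 + 1*2 = 4 = chi_rho(e) = 4.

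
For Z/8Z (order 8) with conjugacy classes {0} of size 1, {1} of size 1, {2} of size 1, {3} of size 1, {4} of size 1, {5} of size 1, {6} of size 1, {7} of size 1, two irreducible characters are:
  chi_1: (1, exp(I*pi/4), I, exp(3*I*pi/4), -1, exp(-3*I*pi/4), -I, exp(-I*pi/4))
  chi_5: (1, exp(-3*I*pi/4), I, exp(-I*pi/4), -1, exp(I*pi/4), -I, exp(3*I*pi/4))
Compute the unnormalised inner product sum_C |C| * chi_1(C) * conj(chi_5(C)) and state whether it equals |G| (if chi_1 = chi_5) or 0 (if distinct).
Sum = 0; so <chi_1, chi_5> = 0 (distinct irreducibles are orthogonal).

Explanation: Compute term by term over conjugacy classes (|C| * chi_1(C) * conj(chi_5(C))):
  1*(1)*conj(1) + 1*(exp(I*pi/4))*conj(exp(-3*I*pi/4)) + 1*(I)*conj(I) + 1*(exp(3*I*pi/4))*conj(exp(-I*pi/4)) + 1*(-1)*conj(-1) + 1*(exp(-3*I*pi/4))*conj(exp(I*pi/4)) + 1*(-I)*conj(-I) + 1*(exp(-I*pi/4))*conj(exp(3*I*pi/4))
  = (1) + (-1) + (1) + (-1) + (1) + (-1) + (1) + (-1)
  = 0.
(Exp terms are combined using exp(i*s)*conj(exp(i*t)) = exp(i*(s-t)), and sums of them are collapsed using the identity that for every m > 1 the m distinct m-th roots of unity sum to 0, e.g. 1 + exp(2*I*pi/3) + exp(-2*I*pi/3) = 0.)
Dividing by |G| = 8 gives 0/8 = 0, matching the row-orthogonality relation <chi_1, chi_5> = [chi_1 = chi_5].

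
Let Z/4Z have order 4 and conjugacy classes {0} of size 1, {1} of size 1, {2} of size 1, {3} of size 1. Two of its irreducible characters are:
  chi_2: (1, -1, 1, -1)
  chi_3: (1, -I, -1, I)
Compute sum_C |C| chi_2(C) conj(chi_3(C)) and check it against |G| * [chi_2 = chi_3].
Sum = 0; so <chi_2, chi_3> = 0 (distinct irreducibles are orthogonal).

Solution. Compute term by term over conjugacy classes (|C| * chi_2(C) * conj(chi_3(C))):
  1*(1)*conj(1) + 1*(-1)*conj(-I) + 1*(1)*conj(-1) + 1*(-1)*conj(I)
  = (1) + (-I) + (-1) + (I)
  = 0.
(Exp terms are combined using exp(i*s)*conj(exp(i*t)) = exp(i*(s-t)), and sums of them are collapsed using the identity that for every m > 1 the m distinct m-th roots of unity sum to 0, e.g. 1 + exp(2*I*pi/3) + exp(-2*I*pi/3) = 0.)
Dividing by |G| = 4 gives 0/4 = 0, matching the row-orthogonality relation <chi_2, chi_3> = [chi_2 = chi_3].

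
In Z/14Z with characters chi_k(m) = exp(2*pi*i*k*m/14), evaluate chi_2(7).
chi_2(7) = zeta_14^14 = 1

Explanation: chi_2(7) = zeta_14^(2*7) = zeta_14^14. Since zeta_14^14 = 1, this equals zeta_14^0 = exp(2*pi*i*0/14) = 1.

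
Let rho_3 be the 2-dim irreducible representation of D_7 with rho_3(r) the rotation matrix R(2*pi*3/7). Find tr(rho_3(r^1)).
chi_{rho_3}(r^1) = 2*cos(2*pi*3*1/7) = -2*cos(pi/7)

Justification: rho_3(r^1) is rotation by angle 2*pi*3*1/7, whose trace is 2*cos(2*pi*3*1/7) = -2*cos(pi/7).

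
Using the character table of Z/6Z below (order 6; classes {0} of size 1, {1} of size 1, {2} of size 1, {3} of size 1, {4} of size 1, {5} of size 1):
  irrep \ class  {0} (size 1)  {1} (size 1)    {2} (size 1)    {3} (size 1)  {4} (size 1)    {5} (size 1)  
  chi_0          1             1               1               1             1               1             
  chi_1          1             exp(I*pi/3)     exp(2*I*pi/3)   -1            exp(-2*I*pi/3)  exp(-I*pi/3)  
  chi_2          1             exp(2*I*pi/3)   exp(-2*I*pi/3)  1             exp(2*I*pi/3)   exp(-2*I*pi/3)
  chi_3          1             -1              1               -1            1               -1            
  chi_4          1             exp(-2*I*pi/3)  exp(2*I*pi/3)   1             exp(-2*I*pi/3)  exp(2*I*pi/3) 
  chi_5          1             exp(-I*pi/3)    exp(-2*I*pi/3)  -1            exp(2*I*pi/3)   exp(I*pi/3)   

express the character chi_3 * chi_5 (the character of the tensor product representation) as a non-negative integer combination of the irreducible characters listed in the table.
chi_3 tensor chi_5 = chi_2 (all other irreducibles have multiplicity 0).

The character of a tensor product is the pointwise product (chi_3 * chi_5)(C) = chi_3(C) * chi_5(C):
  {0}: (1)*(1), {1}: (-1)*(exp(-I*pi/3)), {2}: (1)*(exp(-2*I*pi/3)), {3}: (-1)*(-1), {4}: (1)*(exp(2*I*pi/3)), {5}: (-1)*(exp(I*pi/3))
so (chi_3 * chi_5) takes values
  {0} -> 1, {1} -> -exp(-I*pi/3), {2} -> exp(-2*I*pi/3), {3} -> 1, {4} -> exp(2*I*pi/3), {5} -> -exp(I*pi/3).
Now take the inner product of this character with each irreducible chi from the table, <chi_3*chi_5, chi> = (1/6) sum_C |C| (chi_3*chi_5)(C) conj(chi(C)):
  <chi_3*chi_5, chi_0> = (1/6)[1*(1)*conj(1) + 1*(-exp(-I*pi/3))*conj(1) + 1*(exp(-2*I*pi/3))*conj(1) + 1*(1)*conj(1) + 1*(exp(2*I*pi/3))*conj(1) + 1*(-exp(I*pi/3))*conj(1)]
      = (1/6)[(1) + (-exp(-I*pi/3)) + (exp(-2*I*pi/3)) + (1) + (exp(2*I*pi/3)) + (-exp(I*pi/3))] = 0/6 = 0
  <chi_3*chi_5, chi_1> = (1/6)[1*(1)*conj(1) + 1*(-exp(-I*pi/3))*conj(exp(I*pi/3)) + 1*(exp(-2*I*pi/3))*conj(exp(2*I*pi/3)) + 1*(1)*conj(-1) + 1*(exp(2*I*pi/3))*conj(exp(-2*I*pi/3)) + 1*(-exp(I*pi/3))*conj(exp(-I*pi/3))]
      = (1/6)[(1) + (-exp(-2*I*pi/3)) + (exp(2*I*pi/3)) + (-1) + (exp(-2*I*pi/3)) + (-exp(2*I*pi/3))] = 0/6 = 0
  <chi_3*chi_5, chi_2> = (1/6)[1*(1)*conj(1) + 1*(-exp(-I*pi/3))*conj(exp(2*I*pi/3)) + 1*(exp(-2*I*pi/3))*conj(exp(-2*I*pi/3)) + 1*(1)*conj(1) + 1*(exp(2*I*pi/3))*conj(exp(2*I*pi/3)) + 1*(-exp(I*pi/3))*conj(exp(-2*I*pi/3))]
      = (1/6)[(1) + (1) + (1) + (1) + (1) + (1)] = 6/6 = 1
  <chi_3*chi_5, chi_3> = (1/6)[1*(1)*conj(1) + 1*(-exp(-I*pi/3))*conj(-1) + 1*(exp(-2*I*pi/3))*conj(1) + 1*(1)*conj(-1) + 1*(exp(2*I*pi/3))*conj(1) + 1*(-exp(I*pi/3))*conj(-1)]
      = (1/6)[(1) + (exp(-I*pi/3)) + (exp(-2*I*pi/3)) + (-1) + (exp(2*I*pi/3)) + (exp(I*pi/3))] = 0/6 = 0
  <chi_3*chi_5, chi_4> = (1/6)[1*(1)*conj(1) + 1*(-exp(-I*pi/3))*conj(exp(-2*I*pi/3)) + 1*(exp(-2*I*pi/3))*conj(exp(2*I*pi/3)) + 1*(1)*conj(1) + 1*(exp(2*I*pi/3))*conj(exp(-2*I*pi/3)) + 1*(-exp(I*pi/3))*conj(exp(2*I*pi/3))]
      = (1/6)[(1) + (-exp(I*pi/3)) + (exp(2*I*pi/3)) + (1) + (exp(-2*I*pi/3)) + (-exp(-I*pi/3))] = 0/6 = 0
  <chi_3*chi_5, chi_5> = (1/6)[1*(1)*conj(1) + 1*(-exp(-I*pi/3))*conj(exp(-I*pi/3)) + 1*(exp(-2*I*pi/3))*conj(exp(-2*I*pi/3)) + 1*(1)*conj(-1) + 1*(exp(2*I*pi/3))*conj(exp(2*I*pi/3)) + 1*(-exp(I*pi/3))*conj(exp(I*pi/3))]
      = (1/6)[(1) + (-1) + (1) + (-1) + (1) + (-1)] = 0/6 = 0
(Exp terms are combined using exp(i*s)*conj(exp(i*t)) = exp(i*(s-t)), and sums of them are collapsed using the identity that for every m > 1 the m distinct m-th roots of unity sum to 0, e.g. 1 + exp(2*I*pi/3) + exp(-2*I*pi/3) = 0.)
Hence the multiplicities are chi_2: 1. Dimension check: dim(chi_3)*dim(chi_5) = 1*1 = 1 and sum (mult * dim) = 1*1 = 1.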